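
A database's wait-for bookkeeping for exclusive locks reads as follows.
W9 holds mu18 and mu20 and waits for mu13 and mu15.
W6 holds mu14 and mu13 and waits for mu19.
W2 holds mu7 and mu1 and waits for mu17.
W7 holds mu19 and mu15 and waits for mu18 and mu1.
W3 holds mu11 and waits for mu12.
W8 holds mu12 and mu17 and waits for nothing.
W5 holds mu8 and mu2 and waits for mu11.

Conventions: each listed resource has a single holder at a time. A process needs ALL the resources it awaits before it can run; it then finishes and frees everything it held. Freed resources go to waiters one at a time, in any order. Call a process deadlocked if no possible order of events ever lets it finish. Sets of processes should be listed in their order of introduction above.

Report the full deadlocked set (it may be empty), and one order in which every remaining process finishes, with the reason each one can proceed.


Deadlocked set: W9, W6 and W7.
Key observation: the cycle W9 -> W6 -> W7 -> W9 can never break — each member waits on the next; no other process is dragged down with it.
One completion order for the rest: W8, W2, W3, W5.
Walking it through:
  run W8 (it waits on nothing); releases mu12 and mu17
  W2: everything it awaited (mu17) is free; runs, freeing mu7 and mu1
  W3: everything it awaited (mu12) is free; runs, freeing mu11
  W5: everything it awaited (mu11) is free; runs, freeing mu8 and mu2


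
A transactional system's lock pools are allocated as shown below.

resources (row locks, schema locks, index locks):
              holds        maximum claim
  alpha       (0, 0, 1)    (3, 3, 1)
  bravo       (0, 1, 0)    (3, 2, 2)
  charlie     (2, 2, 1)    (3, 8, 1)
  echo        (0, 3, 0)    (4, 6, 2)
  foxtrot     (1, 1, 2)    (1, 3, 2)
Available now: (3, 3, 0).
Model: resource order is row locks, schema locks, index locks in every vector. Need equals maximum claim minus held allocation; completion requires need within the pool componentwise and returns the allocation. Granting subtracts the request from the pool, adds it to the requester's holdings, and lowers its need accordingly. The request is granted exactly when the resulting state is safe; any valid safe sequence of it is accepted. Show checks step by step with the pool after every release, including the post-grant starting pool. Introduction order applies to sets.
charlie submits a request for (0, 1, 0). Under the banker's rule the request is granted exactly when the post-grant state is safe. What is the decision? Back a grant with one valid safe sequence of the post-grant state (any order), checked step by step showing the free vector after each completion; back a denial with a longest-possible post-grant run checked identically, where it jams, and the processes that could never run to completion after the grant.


GRANT — the state after the grant stays safe, e.g. via foxtrot, alpha, echo, charlie, bravo.
Key observation: after the grant the pool drops to (3, 2, 0), which still lets foxtrot finish first and unwind the rest.
Verifying the post-grant state step by step:
  pool = (3, 2, 0)
  run foxtrot (needs (0, 2, 0), free (3, 2, 0)); after release of (1, 1, 2) the pool is (4, 3, 2)
  run alpha (needs (3, 3, 0), free (4, 3, 2)); after release of (0, 0, 1) the pool is (4, 3, 3)
  run echo (needs (4, 3, 2), free (4, 3, 3)); after release of (0, 3, 0) the pool is (4, 6, 3)
  run charlie (needs (1, 5, 0), free (4, 6, 3)); after release of (2, 3, 1) the pool is (6, 9, 4)
  run bravo (needs (3, 1, 2), free (6, 9, 4)); after release of (0, 1, 0) the pool is (6, 10, 4)


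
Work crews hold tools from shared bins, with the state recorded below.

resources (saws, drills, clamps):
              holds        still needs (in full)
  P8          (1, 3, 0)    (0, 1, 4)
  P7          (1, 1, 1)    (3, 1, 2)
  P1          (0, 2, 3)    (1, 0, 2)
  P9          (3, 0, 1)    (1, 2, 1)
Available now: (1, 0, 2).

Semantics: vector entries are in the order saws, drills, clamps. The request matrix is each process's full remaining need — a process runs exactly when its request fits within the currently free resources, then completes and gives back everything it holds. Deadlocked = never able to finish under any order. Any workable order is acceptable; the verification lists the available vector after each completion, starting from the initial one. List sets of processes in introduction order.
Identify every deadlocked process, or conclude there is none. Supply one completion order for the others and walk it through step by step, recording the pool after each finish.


Nothing here is deadlocked.
Key observation: starting with P1, each completion frees enough for the next — no one is permanently blocked.
The rest can finish in the order P1, P9, P7, P8. Walking it through:
  pool = (1, 0, 2)
  P1 needs (1, 0, 2) <= (1, 0, 2) -> finishes; pool += (0, 2, 3) = (1, 2, 5)
  P9 needs (1, 2, 1) <= (1, 2, 5) -> finishes; pool += (3, 0, 1) = (4, 2, 6)
  P7 needs (3, 1, 2) <= (4, 2, 6) -> finishes; pool += (1, 1, 1) = (5, 3, 7)
  P8 needs (0, 1, 4) <= (5, 3, 7) -> finishes; pool += (1, 3, 0) = (6, 6, 7)


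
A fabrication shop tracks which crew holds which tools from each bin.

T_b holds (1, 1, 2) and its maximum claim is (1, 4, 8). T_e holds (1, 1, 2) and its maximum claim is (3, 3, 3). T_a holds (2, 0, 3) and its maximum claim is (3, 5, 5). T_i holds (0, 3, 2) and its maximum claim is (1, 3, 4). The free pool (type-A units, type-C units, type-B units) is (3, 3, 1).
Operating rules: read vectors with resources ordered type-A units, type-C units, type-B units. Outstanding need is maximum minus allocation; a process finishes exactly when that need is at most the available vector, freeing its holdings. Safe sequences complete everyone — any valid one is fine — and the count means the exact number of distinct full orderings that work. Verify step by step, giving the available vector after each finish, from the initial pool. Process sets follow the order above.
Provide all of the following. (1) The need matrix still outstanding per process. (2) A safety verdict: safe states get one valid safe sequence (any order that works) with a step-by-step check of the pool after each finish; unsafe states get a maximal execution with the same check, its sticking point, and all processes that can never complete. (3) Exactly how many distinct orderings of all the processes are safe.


(1) Outstanding need per process (order type-A units, type-C units, type-B units):
  T_b: (0, 3, 6)
  T_e: (2, 2, 1)
  T_a: (1, 5, 2)
  T_i: (1, 0, 2)
(2) SAFE — a valid safe sequence is T_e, T_i, T_a, T_b.
Key observation: T_e marks the first exact bind of the order: its need (2, 2, 1) fits the free (3, 3, 1) with zero slack on a requested resource.
Step-by-step check:
  pool = (3, 3, 1)
  run T_e (needs (2, 2, 1), free (3, 3, 1)); after release of (1, 1, 2) the pool is (4, 4, 3)
  run T_i (needs (1, 0, 2), free (4, 4, 3)); after release of (0, 3, 2) the pool is (4, 7, 5)
  run T_a (needs (1, 5, 2), free (4, 7, 5)); after release of (2, 0, 3) the pool is (6, 7, 8)
  run T_b (needs (0, 3, 6), free (6, 7, 8)); after release of (1, 1, 2) the pool is (7, 8, 10)
(3) Precisely 1 of the possible complete orderings is a safe sequence.


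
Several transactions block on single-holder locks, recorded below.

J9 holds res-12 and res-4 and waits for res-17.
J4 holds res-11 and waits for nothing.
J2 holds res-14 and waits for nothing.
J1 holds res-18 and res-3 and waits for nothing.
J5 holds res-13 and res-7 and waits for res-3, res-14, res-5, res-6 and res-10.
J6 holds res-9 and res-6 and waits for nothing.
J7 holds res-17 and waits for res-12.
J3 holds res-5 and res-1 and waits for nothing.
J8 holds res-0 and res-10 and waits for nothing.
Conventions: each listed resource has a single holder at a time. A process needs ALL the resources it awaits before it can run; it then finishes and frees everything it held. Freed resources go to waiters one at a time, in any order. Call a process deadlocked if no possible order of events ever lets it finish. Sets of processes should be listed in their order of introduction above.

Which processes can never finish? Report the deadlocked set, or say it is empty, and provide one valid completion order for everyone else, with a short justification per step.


The deadlocked set is J9 and J7.
Key observation: the waits loop around J9 -> J7 -> J9 with no way out; no other process is dragged down with it.
One completion order for the rest: J3, J8, J2, J6, J1, J5, J4.
Walking it through:
  J3: no waits; runs immediately, freeing res-5 and res-1
  J8: no waits; runs immediately, freeing res-0 and res-10
  J2: no waits; runs immediately, freeing res-14
  J6: no waits; runs immediately, freeing res-9 and res-6
  J1: no waits; runs immediately, freeing res-18 and res-3
  J5 waits on res-3, res-14, res-5, res-6 and res-10 — all released -> runs and releases res-13 and res-7
  J4: no waits; runs immediately, freeing res-11


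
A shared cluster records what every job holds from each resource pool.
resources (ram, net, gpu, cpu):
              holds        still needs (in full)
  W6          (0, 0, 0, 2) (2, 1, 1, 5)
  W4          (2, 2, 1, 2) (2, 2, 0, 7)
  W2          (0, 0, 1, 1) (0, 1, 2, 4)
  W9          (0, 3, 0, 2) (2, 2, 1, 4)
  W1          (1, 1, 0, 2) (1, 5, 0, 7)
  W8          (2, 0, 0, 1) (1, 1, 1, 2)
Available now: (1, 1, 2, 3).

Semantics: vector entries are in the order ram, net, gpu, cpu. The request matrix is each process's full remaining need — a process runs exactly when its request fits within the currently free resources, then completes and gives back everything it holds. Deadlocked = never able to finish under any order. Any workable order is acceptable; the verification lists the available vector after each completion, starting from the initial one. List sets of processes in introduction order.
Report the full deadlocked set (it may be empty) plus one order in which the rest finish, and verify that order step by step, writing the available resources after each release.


Deadlocked set: W4, W9 and W1.
Key observation: W8, W2, W6 can finish, but then (3, 1, 3, 7) is all there is, and the blocked group's net demands exceed it.
A valid finishing order for the others: W8, W2, W6. Check, step by step:
  pool = (1, 1, 2, 3)
  W8: need (1, 1, 1, 2) fits (1, 1, 2, 3); releases (2, 0, 0, 1), pool now (3, 1, 2, 4)
  W2: need (0, 1, 2, 4) fits (3, 1, 2, 4); releases (0, 0, 1, 1), pool now (3, 1, 3, 5)
  W6: need (2, 1, 1, 5) fits (3, 1, 3, 5); releases (0, 0, 0, 2), pool now (3, 1, 3, 7)
The stuck group stays short no matter what:
  W4 cannot run: need (2, 2, 0, 7) vs free (3, 1, 3, 7) (insufficient net)
  W9 cannot run: need (2, 2, 1, 4) vs free (3, 1, 3, 7) (insufficient net)
  W1 cannot run: need (1, 5, 0, 7) vs free (3, 1, 3, 7) (insufficient net)


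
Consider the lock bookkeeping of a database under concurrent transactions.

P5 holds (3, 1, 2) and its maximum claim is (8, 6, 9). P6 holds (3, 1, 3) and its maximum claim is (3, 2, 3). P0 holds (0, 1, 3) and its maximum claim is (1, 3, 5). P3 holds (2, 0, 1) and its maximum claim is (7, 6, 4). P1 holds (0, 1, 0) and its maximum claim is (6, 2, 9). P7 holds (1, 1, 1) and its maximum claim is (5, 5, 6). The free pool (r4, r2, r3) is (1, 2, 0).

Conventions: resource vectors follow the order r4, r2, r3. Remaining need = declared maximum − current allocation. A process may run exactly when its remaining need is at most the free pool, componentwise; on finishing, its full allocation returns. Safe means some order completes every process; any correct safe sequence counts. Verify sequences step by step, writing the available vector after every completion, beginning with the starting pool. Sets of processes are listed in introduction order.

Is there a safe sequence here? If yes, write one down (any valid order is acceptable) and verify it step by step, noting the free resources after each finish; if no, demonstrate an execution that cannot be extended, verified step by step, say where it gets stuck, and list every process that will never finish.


SAFE. One safe sequence: P6, P0, P7, P5, P3, P1.
Key observation: P7 is the earliest step where a requested resource binds exactly: need (4, 4, 5), pool (4, 4, 6) at its turn.
Check, step by step:
  pool = (1, 2, 0)
  P6 needs (0, 1, 0) <= (1, 2, 0) -> finishes; pool += (3, 1, 3) = (4, 3, 3)
  P0 needs (1, 2, 2) <= (4, 3, 3) -> finishes; pool += (0, 1, 3) = (4, 4, 6)
  P7 needs (4, 4, 5) <= (4, 4, 6) -> finishes; pool += (1, 1, 1) = (5, 5, 7)
  P5 needs (5, 5, 7) <= (5, 5, 7) -> finishes; pool += (3, 1, 2) = (8, 6, 9)
  P3 needs (5, 6, 3) <= (8, 6, 9) -> finishes; pool += (2, 0, 1) = (10, 6, 10)
  P1 needs (6, 1, 9) <= (10, 6, 10) -> finishes; pool += (0, 1, 0) = (10, 7, 10)


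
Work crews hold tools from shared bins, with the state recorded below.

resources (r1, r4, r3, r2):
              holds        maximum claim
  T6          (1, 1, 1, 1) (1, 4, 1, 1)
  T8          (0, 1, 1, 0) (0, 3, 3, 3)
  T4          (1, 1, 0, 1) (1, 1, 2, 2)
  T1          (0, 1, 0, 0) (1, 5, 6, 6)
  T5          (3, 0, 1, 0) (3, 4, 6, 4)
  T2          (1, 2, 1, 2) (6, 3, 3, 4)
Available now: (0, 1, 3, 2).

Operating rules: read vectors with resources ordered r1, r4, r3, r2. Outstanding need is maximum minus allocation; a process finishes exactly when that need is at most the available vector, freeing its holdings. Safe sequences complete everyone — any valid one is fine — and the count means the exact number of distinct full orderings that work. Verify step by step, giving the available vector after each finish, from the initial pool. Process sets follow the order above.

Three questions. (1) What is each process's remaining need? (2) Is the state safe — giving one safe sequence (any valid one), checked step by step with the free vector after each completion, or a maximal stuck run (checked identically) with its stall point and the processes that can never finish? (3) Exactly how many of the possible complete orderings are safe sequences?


(1) Need matrix, components ordered r1, r4, r3, r2:
  T6: (0, 3, 0, 0)
  T8: (0, 2, 2, 3)
  T4: (0, 0, 2, 1)
  T1: (1, 4, 6, 6)
  T5: (0, 4, 5, 4)
  T2: (5, 1, 2, 2)
(2) SAFE — a valid safe sequence is T4, T8, T6, T5, T2, T1.
Key observation: reading the order forward, T8 is the first process whose need (0, 2, 2, 3) meets the free pool (1, 2, 3, 3) exactly on a resource it requests.
Verifying each step:
  pool = (0, 1, 3, 2)
  T4: need (0, 0, 2, 1) fits (0, 1, 3, 2); releases (1, 1, 0, 1), pool now (1, 2, 3, 3)
  T8: need (0, 2, 2, 3) fits (1, 2, 3, 3); releases (0, 1, 1, 0), pool now (1, 3, 4, 3)
  T6: need (0, 3, 0, 0) fits (1, 3, 4, 3); releases (1, 1, 1, 1), pool now (2, 4, 5, 4)
  T5: need (0, 4, 5, 4) fits (2, 4, 5, 4); releases (3, 0, 1, 0), pool now (5, 4, 6, 4)
  T2: need (5, 1, 2, 2) fits (5, 4, 6, 4); releases (1, 2, 1, 2), pool now (6, 6, 7, 6)
  T1: need (1, 4, 6, 6) fits (6, 6, 7, 6); releases (0, 1, 0, 0), pool now (6, 7, 7, 6)
(3) Exactly 1 of the possible complete orderings is a safe sequence.


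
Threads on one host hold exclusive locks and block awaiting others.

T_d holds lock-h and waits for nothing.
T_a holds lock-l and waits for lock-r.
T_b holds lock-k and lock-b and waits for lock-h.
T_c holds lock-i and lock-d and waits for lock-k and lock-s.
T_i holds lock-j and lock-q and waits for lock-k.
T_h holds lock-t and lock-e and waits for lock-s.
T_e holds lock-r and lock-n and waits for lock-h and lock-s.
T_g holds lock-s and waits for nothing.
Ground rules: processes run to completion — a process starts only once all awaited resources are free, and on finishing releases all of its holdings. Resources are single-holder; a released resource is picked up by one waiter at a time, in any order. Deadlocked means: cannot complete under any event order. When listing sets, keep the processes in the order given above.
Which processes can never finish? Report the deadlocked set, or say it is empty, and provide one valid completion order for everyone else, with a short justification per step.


Nothing here is deadlocked.
Key observation: the waits form no ring: some process can always run, and its releases unblock the others one by one.
One completion order for the rest: T_d, T_g, T_b, T_e, T_i, T_c, T_h, T_a.
Check, step by step:
  T_d waits on nothing -> runs at once and releases lock-h
  T_g waits on nothing -> runs at once and releases lock-s
  T_b waits on lock-h — all released -> runs and releases lock-k and lock-b
  T_e waits on lock-h and lock-s — all released -> runs and releases lock-r and lock-n
  T_i waits on lock-k — all released -> runs and releases lock-j and lock-q
  T_c waits on lock-k and lock-s — all released -> runs and releases lock-i and lock-d
  T_h waits on lock-s — all released -> runs and releases lock-t and lock-e
  T_a waits on lock-r — all released -> runs and releases lock-l


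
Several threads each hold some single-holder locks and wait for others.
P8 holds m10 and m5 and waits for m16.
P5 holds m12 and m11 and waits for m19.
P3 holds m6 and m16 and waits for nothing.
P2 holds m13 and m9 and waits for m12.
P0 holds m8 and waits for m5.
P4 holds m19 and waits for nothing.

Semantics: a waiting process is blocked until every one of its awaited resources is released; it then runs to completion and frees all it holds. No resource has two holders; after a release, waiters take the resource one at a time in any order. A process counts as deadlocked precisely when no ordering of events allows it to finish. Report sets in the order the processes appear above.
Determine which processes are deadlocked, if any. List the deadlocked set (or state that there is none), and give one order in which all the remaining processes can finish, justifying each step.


Nothing here is deadlocked.
Key observation: there is no circular wait here — follow any chain and it reaches a process that is free to run now.
The rest can finish in the order P4, P5, P3, P8, P0, P2.
Walking it through:
  P4 waits on nothing -> runs at once and releases m19
  P5: everything it awaited (m19) is free; runs, freeing m12 and m11
  P3 waits on nothing -> runs at once and releases m6 and m16
  P8: everything it awaited (m16) is free; runs, freeing m10 and m5
  P0: everything it awaited (m5) is free; runs, freeing m8
  P2: everything it awaited (m12) is free; runs, freeing m13 and m9


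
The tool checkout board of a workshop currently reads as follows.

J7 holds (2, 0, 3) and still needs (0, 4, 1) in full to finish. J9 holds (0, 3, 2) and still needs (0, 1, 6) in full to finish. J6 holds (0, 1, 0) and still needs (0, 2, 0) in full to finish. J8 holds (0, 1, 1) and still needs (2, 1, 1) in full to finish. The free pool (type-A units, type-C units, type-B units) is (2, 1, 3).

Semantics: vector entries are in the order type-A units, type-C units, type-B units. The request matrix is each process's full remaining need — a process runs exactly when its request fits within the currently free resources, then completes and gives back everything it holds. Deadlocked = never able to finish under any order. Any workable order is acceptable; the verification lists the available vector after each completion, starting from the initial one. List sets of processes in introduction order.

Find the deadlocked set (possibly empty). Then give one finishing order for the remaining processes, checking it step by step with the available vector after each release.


The deadlocked set is J7 and J9.
Key observation: after J8, J6 the pool peaks at (2, 3, 4), and each blocked process is short somewhere: J7 on type-C units; J9 on type-B units.
The rest can finish in the order J8, J6. Verifying each step:
  pool = (2, 1, 3)
  J8: need (2, 1, 1) fits (2, 1, 3); releases (0, 1, 1), pool now (2, 2, 4)
  J6: need (0, 2, 0) fits (2, 2, 4); releases (0, 1, 0), pool now (2, 3, 4)
None of the blocked processes ever fits:
  J7 cannot run: need (0, 4, 1) vs free (2, 3, 4) (insufficient type-C units)
  J9 cannot run: need (0, 1, 6) vs free (2, 3, 4) (insufficient type-B units)


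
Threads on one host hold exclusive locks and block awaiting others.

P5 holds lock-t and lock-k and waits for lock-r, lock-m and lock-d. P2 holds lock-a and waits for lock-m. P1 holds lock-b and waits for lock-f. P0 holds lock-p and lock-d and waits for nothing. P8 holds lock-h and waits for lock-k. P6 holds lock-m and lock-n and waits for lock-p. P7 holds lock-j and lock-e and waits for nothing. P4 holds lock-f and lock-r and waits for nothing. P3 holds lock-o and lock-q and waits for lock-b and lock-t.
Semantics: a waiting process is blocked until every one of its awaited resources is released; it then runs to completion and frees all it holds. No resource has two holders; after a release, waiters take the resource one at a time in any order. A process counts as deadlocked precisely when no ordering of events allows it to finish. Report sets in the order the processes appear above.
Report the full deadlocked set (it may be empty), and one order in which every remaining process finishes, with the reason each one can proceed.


The deadlocked set is empty.
Key observation: although several processes wait, no cycle exists — each chain bottoms out at a free runner.
A valid finishing order for the others: P7, P4, P0, P6, P5, P1, P3, P8, P2.
Step-by-step check:
  P7: no waits; runs immediately, freeing lock-j and lock-e
  P4: no waits; runs immediately, freeing lock-f and lock-r
  P0: no waits; runs immediately, freeing lock-p and lock-d
  P6 waits on lock-p — all released -> runs and releases lock-m and lock-n
  P5 waits on lock-r, lock-m and lock-d — all released -> runs and releases lock-t and lock-k
  P1 waits on lock-f — all released -> runs and releases lock-b
  P3 waits on lock-b and lock-t — all released -> runs and releases lock-o and lock-q
  P8 waits on lock-k — all released -> runs and releases lock-h
  P2 waits on lock-m — all released -> runs and releases lock-a


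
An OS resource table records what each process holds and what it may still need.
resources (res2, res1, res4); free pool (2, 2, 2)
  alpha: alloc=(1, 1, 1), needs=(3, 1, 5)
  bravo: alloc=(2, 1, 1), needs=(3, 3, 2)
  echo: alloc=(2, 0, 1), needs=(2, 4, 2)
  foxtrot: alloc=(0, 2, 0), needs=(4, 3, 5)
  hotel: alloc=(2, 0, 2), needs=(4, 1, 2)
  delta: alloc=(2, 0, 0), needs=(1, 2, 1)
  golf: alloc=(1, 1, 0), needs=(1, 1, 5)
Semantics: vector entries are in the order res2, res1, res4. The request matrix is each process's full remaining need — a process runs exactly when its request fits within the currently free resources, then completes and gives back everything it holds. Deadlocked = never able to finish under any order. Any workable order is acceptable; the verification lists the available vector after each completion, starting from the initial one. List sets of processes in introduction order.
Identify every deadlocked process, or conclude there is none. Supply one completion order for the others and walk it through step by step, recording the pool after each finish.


The deadlocked set is alpha, bravo, echo, foxtrot and golf.
Key observation: after delta, hotel the pool peaks at (6, 2, 4), and each blocked process is short somewhere: alpha on res4; bravo on res1; echo on res1; foxtrot on res1, res4; golf on res4.
The rest can finish in the order delta, hotel. Walking it through:
  pool = (2, 2, 2)
  delta needs (1, 2, 1) <= (2, 2, 2) -> finishes; pool += (2, 0, 0) = (4, 2, 2)
  hotel needs (4, 1, 2) <= (4, 2, 2) -> finishes; pool += (2, 0, 2) = (6, 2, 4)
The blocked processes can never fit:
  alpha still needs (3, 1, 5) but only (6, 2, 4) is free — short on res4
  bravo still needs (3, 3, 2) but only (6, 2, 4) is free — short on res1
  echo still needs (2, 4, 2) but only (6, 2, 4) is free — short on res1
  foxtrot still needs (4, 3, 5) but only (6, 2, 4) is free — short on res1 and res4
  golf still needs (1, 1, 5) but only (6, 2, 4) is free — short on res4


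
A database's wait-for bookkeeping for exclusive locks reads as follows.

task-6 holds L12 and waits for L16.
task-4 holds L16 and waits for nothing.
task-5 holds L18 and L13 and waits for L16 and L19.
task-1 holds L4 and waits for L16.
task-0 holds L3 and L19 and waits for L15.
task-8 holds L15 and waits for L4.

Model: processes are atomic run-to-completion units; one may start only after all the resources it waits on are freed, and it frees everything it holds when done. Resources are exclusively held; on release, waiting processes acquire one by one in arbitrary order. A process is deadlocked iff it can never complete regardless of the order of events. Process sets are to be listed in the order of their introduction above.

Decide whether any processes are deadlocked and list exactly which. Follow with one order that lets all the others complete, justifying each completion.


Nothing here is deadlocked.
Key observation: all waits point, directly or indirectly, at processes that can finish, so nothing is permanently blocked.
The rest can finish in the order task-4, task-1, task-6, task-8, task-0, task-5.
Verifying each step:
  task-4: no waits; runs immediately, freeing L16
  run task-1 (all its waits — L16 — are resolved); releases L4
  run task-6 (all its waits — L16 — are resolved); releases L12
  run task-8 (all its waits — L4 — are resolved); releases L15
  run task-0 (all its waits — L15 — are resolved); releases L3 and L19
  run task-5 (all its waits — L16 and L19 — are resolved); releases L18 and L13


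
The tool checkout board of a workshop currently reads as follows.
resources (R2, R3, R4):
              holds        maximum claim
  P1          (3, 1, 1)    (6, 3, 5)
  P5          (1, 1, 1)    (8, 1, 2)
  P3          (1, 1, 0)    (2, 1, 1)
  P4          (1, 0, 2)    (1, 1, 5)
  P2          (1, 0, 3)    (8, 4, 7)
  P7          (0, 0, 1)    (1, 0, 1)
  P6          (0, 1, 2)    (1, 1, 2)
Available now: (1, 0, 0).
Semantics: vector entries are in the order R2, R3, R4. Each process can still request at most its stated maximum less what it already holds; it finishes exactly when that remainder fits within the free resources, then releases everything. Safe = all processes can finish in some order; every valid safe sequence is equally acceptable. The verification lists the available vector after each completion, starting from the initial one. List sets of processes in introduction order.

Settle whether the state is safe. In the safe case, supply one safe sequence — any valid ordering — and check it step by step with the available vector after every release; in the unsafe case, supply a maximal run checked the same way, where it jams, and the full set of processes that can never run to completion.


UNSAFE.
Key observation: no order helps: past P6, P7, P4, P3, P1, the free pool tops out at (6, 3, 6), below what each blocked process needs in R2.
The run P6, P7, P4, P3, P1 cannot be extended any further. Check, step by step:
  pool = (1, 0, 0)
  run P6 (needs (1, 0, 0), free (1, 0, 0)); after release of (0, 1, 2) the pool is (1, 1, 2)
  run P7 (needs (1, 0, 0), free (1, 1, 2)); after release of (0, 0, 1) the pool is (1, 1, 3)
  run P4 (needs (0, 1, 3), free (1, 1, 3)); after release of (1, 0, 2) the pool is (2, 1, 5)
  run P3 (needs (1, 0, 1), free (2, 1, 5)); after release of (1, 1, 0) the pool is (3, 2, 5)
  run P1 (needs (3, 2, 4), free (3, 2, 5)); after release of (3, 1, 1) the pool is (6, 3, 6)
  blocked: P5 wants (7, 0, 1), pool (6, 3, 6) — not enough R2
  blocked: P2 wants (7, 4, 4), pool (6, 3, 6) — not enough R2 and R3
Never able to finish: P5 and P2.


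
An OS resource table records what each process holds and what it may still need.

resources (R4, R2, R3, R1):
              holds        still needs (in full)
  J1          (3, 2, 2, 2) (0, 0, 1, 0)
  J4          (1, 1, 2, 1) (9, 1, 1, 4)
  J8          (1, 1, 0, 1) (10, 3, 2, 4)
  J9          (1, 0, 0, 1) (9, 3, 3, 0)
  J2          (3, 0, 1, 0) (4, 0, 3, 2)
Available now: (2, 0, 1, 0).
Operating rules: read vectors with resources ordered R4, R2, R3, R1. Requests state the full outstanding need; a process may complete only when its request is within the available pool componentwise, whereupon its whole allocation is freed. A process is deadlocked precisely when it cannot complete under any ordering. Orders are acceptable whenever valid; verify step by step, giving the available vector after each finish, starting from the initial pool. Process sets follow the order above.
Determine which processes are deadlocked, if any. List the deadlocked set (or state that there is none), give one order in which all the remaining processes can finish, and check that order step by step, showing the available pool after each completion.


Deadlocked: J4, J8 and J9.
Key observation: R4 is the bottleneck — with J1, J2 done the pool holds (8, 2, 4, 2), short of every remaining need.
The rest can finish in the order J1, J2. Check, step by step:
  pool = (2, 0, 1, 0)
  J1 needs (0, 0, 1, 0) <= (2, 0, 1, 0) -> finishes; pool += (3, 2, 2, 2) = (5, 2, 3, 2)
  J2 needs (4, 0, 3, 2) <= (5, 2, 3, 2) -> finishes; pool += (3, 0, 1, 0) = (8, 2, 4, 2)
None of the blocked processes ever fits:
  J4 cannot run: need (9, 1, 1, 4) vs free (8, 2, 4, 2) (insufficient R4 and R1)
  J8 cannot run: need (10, 3, 2, 4) vs free (8, 2, 4, 2) (insufficient R4, R2 and R1)
  J9 cannot run: need (9, 3, 3, 0) vs free (8, 2, 4, 2) (insufficient R4 and R2)


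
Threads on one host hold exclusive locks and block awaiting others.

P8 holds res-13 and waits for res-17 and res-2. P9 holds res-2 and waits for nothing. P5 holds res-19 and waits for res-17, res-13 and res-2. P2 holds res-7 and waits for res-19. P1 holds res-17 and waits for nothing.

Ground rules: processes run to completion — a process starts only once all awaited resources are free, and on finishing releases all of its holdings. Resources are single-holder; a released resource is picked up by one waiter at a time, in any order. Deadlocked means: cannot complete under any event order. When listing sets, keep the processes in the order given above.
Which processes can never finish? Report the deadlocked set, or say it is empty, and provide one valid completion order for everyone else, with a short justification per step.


Nothing here is deadlocked.
Key observation: the wait relation is loop-free; peeling off processes with no waits unwinds the whole state.
A valid finishing order for the others: P1, P9, P8, P5, P2.
Step-by-step check:
  P1 waits on nothing -> runs at once and releases res-17
  P9 waits on nothing -> runs at once and releases res-2
  P8 waits on res-17 and res-2 — all released -> runs and releases res-13
  P5 waits on res-17, res-13 and res-2 — all released -> runs and releases res-19
  P2 waits on res-19 — all released -> runs and releases res-7


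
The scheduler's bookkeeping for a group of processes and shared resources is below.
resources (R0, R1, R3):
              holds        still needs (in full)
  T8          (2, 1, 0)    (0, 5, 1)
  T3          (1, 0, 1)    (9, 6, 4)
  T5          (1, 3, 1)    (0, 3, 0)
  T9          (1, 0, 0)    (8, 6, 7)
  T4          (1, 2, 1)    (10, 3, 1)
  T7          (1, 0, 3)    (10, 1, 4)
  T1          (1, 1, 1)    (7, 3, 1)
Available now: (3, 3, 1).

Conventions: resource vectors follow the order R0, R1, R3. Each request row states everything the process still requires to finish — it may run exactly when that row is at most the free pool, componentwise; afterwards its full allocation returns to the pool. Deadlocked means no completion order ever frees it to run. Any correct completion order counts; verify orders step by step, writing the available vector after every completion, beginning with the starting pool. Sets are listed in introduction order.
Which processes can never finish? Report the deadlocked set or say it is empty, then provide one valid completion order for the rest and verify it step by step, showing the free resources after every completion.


The deadlocked set is T3, T9, T4, T7 and T1.
Key observation: R0 is the bottleneck — with T5, T8 done the pool holds (6, 7, 2), short of every remaining need.
The rest can finish in the order T5, T8. Check, step by step:
  pool = (3, 3, 1)
  T5 needs (0, 3, 0) <= (3, 3, 1) -> finishes; pool += (1, 3, 1) = (4, 6, 2)
  T8 needs (0, 5, 1) <= (4, 6, 2) -> finishes; pool += (2, 1, 0) = (6, 7, 2)
The blocked processes can never fit:
  T3 still needs (9, 6, 4) but only (6, 7, 2) is free — short on R0 and R3
  T9 still needs (8, 6, 7) but only (6, 7, 2) is free — short on R0 and R3
  T4 still needs (10, 3, 1) but only (6, 7, 2) is free — short on R0
  T7 still needs (10, 1, 4) but only (6, 7, 2) is free — short on R0 and R3
  T1 still needs (7, 3, 1) but only (6, 7, 2) is free — short on R0


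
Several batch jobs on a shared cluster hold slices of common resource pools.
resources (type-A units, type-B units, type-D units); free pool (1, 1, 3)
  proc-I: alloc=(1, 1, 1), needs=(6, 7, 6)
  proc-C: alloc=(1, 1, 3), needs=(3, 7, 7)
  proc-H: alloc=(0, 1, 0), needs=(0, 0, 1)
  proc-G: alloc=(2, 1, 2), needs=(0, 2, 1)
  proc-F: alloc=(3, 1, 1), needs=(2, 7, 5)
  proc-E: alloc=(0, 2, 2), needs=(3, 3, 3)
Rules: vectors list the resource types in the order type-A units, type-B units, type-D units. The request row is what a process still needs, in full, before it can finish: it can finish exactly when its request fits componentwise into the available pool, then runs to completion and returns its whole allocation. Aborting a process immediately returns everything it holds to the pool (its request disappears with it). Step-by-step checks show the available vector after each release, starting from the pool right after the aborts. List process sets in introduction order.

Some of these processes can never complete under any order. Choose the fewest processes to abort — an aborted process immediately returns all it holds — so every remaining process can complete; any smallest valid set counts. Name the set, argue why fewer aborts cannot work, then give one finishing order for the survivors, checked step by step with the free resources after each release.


The answer: abort proc-C and proc-F.
Key observation: proc-I was stuck for good until proc-C and proc-F gave back (4, 2, 4); in the order shown it finishes at step 4.
Minimality, checking each single-abort alternative: proc-I alone leaves proc-C blocked (short on type-B units); proc-C alone leaves proc-I blocked (short on type-A units and type-B units); proc-H alone leaves proc-I blocked (short on type-A units and type-B units); proc-G alone leaves proc-I blocked (short on type-A units and type-B units); proc-F alone leaves proc-I blocked (short on type-B units); proc-E alone leaves proc-I blocked (short on type-A units and type-B units).
One survivor order: proc-G, proc-E, proc-H, proc-I. Step-by-step check (post-abort pool first):
  pool = (5, 3, 7)
  proc-G: need (0, 2, 1) fits (5, 3, 7); releases (2, 1, 2), pool now (7, 4, 9)
  proc-E: need (3, 3, 3) fits (7, 4, 9); releases (0, 2, 2), pool now (7, 6, 11)
  proc-H: need (0, 0, 1) fits (7, 6, 11); releases (0, 1, 0), pool now (7, 7, 11)
  proc-I: need (6, 7, 6) fits (7, 7, 11); releases (1, 1, 1), pool now (8, 8, 12)


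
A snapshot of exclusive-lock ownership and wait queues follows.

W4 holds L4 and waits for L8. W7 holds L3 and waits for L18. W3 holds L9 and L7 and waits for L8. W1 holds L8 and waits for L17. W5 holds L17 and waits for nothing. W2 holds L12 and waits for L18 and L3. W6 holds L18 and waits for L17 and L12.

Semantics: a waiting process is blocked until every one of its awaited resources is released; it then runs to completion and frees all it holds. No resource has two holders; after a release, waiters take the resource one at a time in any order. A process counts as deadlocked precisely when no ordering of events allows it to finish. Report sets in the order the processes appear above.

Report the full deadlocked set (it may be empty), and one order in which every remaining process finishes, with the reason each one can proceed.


Deadlocked: W7, W2 and W6.
Key observation: W7 -> W6 -> W2 -> W7 is a circular wait — nothing in it can go first; no other process is dragged down with it.
The rest can finish in the order W5, W1, W3, W4.
Check, step by step:
  W5: no waits; runs immediately, freeing L17
  W1: everything it awaited (L17) is free; runs, freeing L8
  W3: everything it awaited (L8) is free; runs, freeing L9 and L7
  W4: everything it awaited (L8) is free; runs, freeing L4


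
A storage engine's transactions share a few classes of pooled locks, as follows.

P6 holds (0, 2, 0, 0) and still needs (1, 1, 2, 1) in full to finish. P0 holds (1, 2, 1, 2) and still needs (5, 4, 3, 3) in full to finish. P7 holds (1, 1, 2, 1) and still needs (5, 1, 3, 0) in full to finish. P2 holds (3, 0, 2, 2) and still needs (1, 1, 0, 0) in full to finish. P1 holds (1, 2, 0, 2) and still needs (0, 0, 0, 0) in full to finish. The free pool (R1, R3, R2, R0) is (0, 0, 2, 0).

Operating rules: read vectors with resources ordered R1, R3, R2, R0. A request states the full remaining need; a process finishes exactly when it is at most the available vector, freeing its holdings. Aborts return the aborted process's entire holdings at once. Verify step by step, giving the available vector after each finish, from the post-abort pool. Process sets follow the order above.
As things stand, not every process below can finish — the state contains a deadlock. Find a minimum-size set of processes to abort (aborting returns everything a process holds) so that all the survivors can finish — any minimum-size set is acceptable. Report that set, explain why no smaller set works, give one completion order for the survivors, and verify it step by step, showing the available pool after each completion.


Minimum abort set: P0.
Key observation: P7 was stuck for good until P0 gave back (1, 2, 1, 2); in the order shown it finishes at step 4.
No smaller set exists: with zero aborts the deadlock remains.
Survivors finish in the order: P6, P2, P1, P7. Check, step by step (pool after the aborts first):
  pool = (1, 2, 3, 2)
  P6 needs (1, 1, 2, 1) <= (1, 2, 3, 2) -> finishes; pool += (0, 2, 0, 0) = (1, 4, 3, 2)
  P2 needs (1, 1, 0, 0) <= (1, 4, 3, 2) -> finishes; pool += (3, 0, 2, 2) = (4, 4, 5, 4)
  P1 needs (0, 0, 0, 0) <= (4, 4, 5, 4) -> finishes; pool += (1, 2, 0, 2) = (5, 6, 5, 6)
  P7 needs (5, 1, 3, 0) <= (5, 6, 5, 6) -> finishes; pool += (1, 1, 2, 1) = (6, 7, 7, 7)


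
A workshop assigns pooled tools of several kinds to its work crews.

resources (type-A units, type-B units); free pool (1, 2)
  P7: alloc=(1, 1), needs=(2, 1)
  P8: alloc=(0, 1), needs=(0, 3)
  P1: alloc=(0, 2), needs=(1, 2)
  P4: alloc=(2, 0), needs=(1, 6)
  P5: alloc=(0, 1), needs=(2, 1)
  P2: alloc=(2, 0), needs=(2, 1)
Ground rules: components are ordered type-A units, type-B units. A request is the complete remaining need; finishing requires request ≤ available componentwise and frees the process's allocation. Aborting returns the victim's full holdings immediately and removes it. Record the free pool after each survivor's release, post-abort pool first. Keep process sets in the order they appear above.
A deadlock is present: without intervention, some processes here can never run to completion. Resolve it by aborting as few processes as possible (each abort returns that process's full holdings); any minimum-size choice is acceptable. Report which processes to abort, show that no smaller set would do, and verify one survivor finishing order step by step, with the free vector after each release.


Abort P2.
Key observation: the deadlocked P5 becomes finishable only because P2 released (2, 0); it completes at step 3 below.
Why nothing smaller works: aborting no one leaves the state deadlocked as given.
Survivors finish in the order: P1, P8, P5, P4, P7. Step-by-step check (pool after the aborts first):
  pool = (3, 2)
  P1: need (1, 2) fits (3, 2); releases (0, 2), pool now (3, 4)
  P8: need (0, 3) fits (3, 4); releases (0, 1), pool now (3, 5)
  P5: need (2, 1) fits (3, 5); releases (0, 1), pool now (3, 6)
  P4: need (1, 6) fits (3, 6); releases (2, 0), pool now (5, 6)
  P7: need (2, 1) fits (5, 6); releases (1, 1), pool now (6, 7)


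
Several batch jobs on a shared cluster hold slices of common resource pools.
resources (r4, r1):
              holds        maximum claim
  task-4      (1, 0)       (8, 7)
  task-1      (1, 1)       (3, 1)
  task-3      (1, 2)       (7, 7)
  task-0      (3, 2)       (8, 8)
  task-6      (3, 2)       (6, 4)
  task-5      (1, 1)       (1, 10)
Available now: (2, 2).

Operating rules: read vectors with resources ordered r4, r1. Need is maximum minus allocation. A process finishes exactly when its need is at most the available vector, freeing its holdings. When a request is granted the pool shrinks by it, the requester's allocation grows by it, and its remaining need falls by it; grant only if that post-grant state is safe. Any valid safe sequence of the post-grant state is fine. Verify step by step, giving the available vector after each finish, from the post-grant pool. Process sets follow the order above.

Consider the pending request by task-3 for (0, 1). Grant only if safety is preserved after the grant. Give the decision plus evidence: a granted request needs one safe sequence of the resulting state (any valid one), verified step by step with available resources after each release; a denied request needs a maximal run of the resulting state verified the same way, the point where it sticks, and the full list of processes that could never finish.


GRANT: granting preserves safety; a valid post-grant sequence is task-1, task-6, task-3, task-4, task-0, task-5.
Key observation: even at the reduced pool (2, 1), task-1 fits immediately, so safety survives the grant.
Check on the post-grant state, step by step:
  pool = (2, 1)
  task-1: need (2, 0) fits (2, 1); releases (1, 1), pool now (3, 2)
  task-6: need (3, 2) fits (3, 2); releases (3, 2), pool now (6, 4)
  task-3: need (6, 4) fits (6, 4); releases (1, 3), pool now (7, 7)
  task-4: need (7, 7) fits (7, 7); releases (1, 0), pool now (8, 7)
  task-0: need (5, 6) fits (8, 7); releases (3, 2), pool now (11, 9)
  task-5: need (0, 9) fits (11, 9); releases (1, 1), pool now (12, 10)
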